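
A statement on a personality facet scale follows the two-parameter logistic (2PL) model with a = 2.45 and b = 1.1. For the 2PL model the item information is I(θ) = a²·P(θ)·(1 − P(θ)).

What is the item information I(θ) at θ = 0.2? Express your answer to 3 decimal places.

P = 1/(1+e^{2.2050}) = 0.0993
P(1−P) = 0.0993 × 0.9007 = 0.0894
I = a² × P(1−P) = 2.45² × 0.0894 = 0.53687

0.537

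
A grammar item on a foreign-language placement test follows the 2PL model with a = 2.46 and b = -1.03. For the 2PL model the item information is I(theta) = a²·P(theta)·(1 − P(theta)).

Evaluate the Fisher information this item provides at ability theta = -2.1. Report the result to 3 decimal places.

0.379

P = 1/(1+e^{2.6322}) = 0.0671
P(1−P) = 0.0671 × 0.9329 = 0.0626
I = a² × P(1−P) = 2.46² × 0.0626 = 0.37879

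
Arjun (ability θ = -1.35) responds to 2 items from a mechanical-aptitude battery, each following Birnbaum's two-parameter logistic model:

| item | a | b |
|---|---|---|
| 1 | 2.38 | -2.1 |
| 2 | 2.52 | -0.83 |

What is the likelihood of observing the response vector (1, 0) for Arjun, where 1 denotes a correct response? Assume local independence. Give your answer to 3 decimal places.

0.674

P(θ) = 1 / (1 + exp(−a(θ − b)))
P_1 = 1/(1+e^{-1.7850}) = 0.8563
P_2 = 1/(1+e^{1.3104}) = 0.2124
L = P_1 × (1−P_2) = 0.8563 × 0.7876 = 0.67442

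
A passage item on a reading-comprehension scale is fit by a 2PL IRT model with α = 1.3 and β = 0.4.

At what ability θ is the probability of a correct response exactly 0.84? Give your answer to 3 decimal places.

1.676

P(θ) = 1 / (1 + exp(−α(θ − β)))
logit = ln(0.8400/0.1600) = 1.6582
θ = β + logit/(α) = 0.4 + 1.6582/1.3000 = 1.6756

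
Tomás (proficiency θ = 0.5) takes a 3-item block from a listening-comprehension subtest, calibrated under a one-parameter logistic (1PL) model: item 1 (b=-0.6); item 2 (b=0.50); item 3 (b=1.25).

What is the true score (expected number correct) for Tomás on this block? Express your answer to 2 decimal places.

1.57

P(θ) = 1 / (1 + exp(−(θ − b)))
P_1 = 1/(1+e^{-1.1000}) = 0.7503
P_2 = 1/(1+e^{0.0000}) = 0.5000
P_3 = 1/(1+e^{0.7500}) = 0.3208
E[score] = 0.7503 + 0.5000 + 0.3208 = 1.5711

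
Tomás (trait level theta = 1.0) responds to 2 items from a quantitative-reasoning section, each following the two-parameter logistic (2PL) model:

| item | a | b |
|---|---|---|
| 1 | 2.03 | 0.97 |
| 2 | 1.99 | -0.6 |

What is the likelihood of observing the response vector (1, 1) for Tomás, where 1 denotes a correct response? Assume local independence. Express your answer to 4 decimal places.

0.4947

P(theta) = 1 / (1 + exp(−a(theta − b)))
P_1 = 1/(1+e^{-0.0609}) = 0.5152
P_2 = 1/(1+e^{-3.1840}) = 0.9602
L = P_1 × P_2 = 0.5152 × 0.9602 = 0.49473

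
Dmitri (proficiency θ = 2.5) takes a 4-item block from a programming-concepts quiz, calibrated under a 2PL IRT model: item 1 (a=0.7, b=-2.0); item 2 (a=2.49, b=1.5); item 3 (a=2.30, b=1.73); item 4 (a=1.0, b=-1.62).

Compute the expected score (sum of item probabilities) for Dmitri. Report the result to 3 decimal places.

3.721

P(θ) = 1 / (1 + exp(−a(θ − b)))
P_1 = 1/(1+e^{-3.1500}) = 0.9589
P_2 = 1/(1+e^{-2.4900}) = 0.9234
P_3 = 1/(1+e^{-1.7710}) = 0.8546
P_4 = 1/(1+e^{-4.1200}) = 0.9840
E[score] = 0.9589 + 0.9234 + 0.8546 + 0.9840 = 3.7209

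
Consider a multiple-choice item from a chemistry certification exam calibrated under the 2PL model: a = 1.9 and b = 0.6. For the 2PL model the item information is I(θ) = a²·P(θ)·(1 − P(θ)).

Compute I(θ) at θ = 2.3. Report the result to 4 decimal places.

0.1321

P = 1/(1+e^{-3.2300}) = 0.9619
P(1−P) = 0.9619 × 0.0381 = 0.0366
I = a² × P(1−P) = 1.9² × 0.0366 = 0.13214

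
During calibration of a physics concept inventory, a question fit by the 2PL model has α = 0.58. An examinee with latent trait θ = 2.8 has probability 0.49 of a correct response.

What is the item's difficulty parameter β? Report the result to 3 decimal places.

P(θ) = 1 / (1 + exp(−α(θ − β)))
logit(0.49) = ln(0.49/0.51) = -0.0400
β = θ − logit/(α) = 2.8 − (-0.0400)/0.5800 = 2.8690

2.869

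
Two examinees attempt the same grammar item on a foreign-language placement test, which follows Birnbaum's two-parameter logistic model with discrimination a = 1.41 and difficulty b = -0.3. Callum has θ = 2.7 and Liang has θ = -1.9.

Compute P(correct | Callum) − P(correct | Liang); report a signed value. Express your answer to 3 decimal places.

P(θ) = 1 / (1 + exp(−a(θ − b)))
P(Callum) = 0.9857  [exponent 4.2300]
P(Liang) = 0.0948  [exponent -2.2560]
Difference = 0.9857 − 0.0948 = 0.8908

0.891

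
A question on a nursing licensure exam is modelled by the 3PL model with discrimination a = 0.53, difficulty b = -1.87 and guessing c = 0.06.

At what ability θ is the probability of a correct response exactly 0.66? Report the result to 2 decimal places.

-0.80

P(θ) = c + (1 − c) · 1 / (1 + exp(−a(θ − b)))
Remove guessing floor: (0.66 − 0.06)/(1 − 0.06) = 0.6383
logit = ln(0.6383/0.3617) = 0.5680
θ = b + logit/(a) = -1.87 + 0.5680/0.5300 = -0.7983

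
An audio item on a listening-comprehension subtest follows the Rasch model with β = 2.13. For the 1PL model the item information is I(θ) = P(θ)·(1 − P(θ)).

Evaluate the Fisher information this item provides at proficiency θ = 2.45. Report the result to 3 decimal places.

P = 1/(1+e^{-0.3200}) = 0.5793
P(1−P) = 0.5793 × 0.4207 = 0.2437
I = P(1−P) = 0.24371

0.244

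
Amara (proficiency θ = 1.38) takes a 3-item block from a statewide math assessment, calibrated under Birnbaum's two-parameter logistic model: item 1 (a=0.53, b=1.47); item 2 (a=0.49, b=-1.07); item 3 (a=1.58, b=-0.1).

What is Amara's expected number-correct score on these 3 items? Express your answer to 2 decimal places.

2.17

P(θ) = 1 / (1 + exp(−a(θ − b)))
P_1 = 1/(1+e^{0.0477}) = 0.4881
P_2 = 1/(1+e^{-1.2005}) = 0.7686
P_3 = 1/(1+e^{-2.3384}) = 0.9120
E[score] = 0.4881 + 0.7686 + 0.9120 = 2.1687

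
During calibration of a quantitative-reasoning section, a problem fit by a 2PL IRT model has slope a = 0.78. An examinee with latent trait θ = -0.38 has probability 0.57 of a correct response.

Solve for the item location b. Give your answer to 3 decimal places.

P(θ) = 1 / (1 + exp(−a(θ − b)))
logit(0.57) = ln(0.57/0.43) = 0.2819
b = θ − logit/(a) = -0.38 − 0.2819/0.7800 = -0.7413

-0.741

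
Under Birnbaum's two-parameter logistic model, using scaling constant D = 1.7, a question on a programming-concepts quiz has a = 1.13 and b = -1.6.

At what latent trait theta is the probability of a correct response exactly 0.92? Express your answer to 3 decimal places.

-0.329

P(theta) = 1 / (1 + exp(−D·a(theta − b)))
logit = ln(0.9200/0.0800) = 2.4423
theta = b + logit/(1.7·a) = -1.6 + 2.4423/1.9210 = -0.3286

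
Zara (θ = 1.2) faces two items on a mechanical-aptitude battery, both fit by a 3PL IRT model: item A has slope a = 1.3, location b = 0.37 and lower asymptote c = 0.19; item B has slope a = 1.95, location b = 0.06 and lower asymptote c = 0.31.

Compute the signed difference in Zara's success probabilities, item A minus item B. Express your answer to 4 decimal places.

-0.1381

P(θ) = c + (1 − c) · 1 / (1 + exp(−a(θ − b)))
P_A = 0.7945
P_B = 0.9326
P_A − P_B = -0.1381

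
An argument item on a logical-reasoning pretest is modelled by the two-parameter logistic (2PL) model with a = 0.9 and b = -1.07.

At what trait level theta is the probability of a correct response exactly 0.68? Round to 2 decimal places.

-0.23

P(theta) = 1 / (1 + exp(−a(theta − b)))
logit = ln(0.6800/0.3200) = 0.7538
theta = b + logit/(a) = -1.07 + 0.7538/0.9000 = -0.2325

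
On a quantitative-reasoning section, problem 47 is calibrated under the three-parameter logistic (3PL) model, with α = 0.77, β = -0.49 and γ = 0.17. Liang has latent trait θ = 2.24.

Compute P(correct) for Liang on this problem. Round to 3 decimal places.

0.910

P(θ) = γ + (1 − γ) · 1 / (1 + exp(−α(θ − β)))
Exponent: 0.77 × (2.24 − (-0.49)) = 2.1021
1/(1 + e^{-2.1021}) = 0.8911
P = 0.17 + 0.83 × 0.8911 = 0.9096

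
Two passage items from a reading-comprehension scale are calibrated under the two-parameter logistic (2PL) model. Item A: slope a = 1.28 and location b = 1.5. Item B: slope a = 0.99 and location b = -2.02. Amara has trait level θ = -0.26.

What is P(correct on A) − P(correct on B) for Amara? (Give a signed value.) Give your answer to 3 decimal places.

P(θ) = 1 / (1 + exp(−a(θ − b)))
P_A = 0.0951
P_B = 0.8510
P_A − P_B = -0.7559

-0.756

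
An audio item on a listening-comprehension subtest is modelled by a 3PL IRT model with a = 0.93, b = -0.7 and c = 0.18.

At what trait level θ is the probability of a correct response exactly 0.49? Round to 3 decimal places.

P(θ) = c + (1 − c) · 1 / (1 + exp(−a(θ − b)))
Remove guessing floor: (0.49 − 0.18)/(1 − 0.18) = 0.3780
logit = ln(0.3780/0.6220) = -0.4978
θ = b + logit/(a) = -0.7 + (-0.4978)/0.9300 = -1.2353

-1.235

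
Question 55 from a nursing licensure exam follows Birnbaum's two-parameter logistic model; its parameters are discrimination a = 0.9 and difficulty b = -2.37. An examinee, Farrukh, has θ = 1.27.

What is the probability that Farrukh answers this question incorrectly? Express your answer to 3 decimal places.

0.036

P(θ) = 1 / (1 + exp(−a(θ − b)))
Exponent: 0.9 × (1.27 − (-2.37)) = 3.2760
1/(1 + e^{-3.2760}) = 0.9636
P(incorrect) = 1 − 0.9636 = 0.0364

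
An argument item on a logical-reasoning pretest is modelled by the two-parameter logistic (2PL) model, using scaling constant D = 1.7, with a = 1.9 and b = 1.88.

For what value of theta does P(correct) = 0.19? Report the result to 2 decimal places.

P(theta) = 1 / (1 + exp(−D·a(theta − b)))
logit = ln(0.1900/0.8100) = -1.4500
theta = b + logit/(1.7·a) = 1.88 + (-1.4500)/3.2300 = 1.4311

1.43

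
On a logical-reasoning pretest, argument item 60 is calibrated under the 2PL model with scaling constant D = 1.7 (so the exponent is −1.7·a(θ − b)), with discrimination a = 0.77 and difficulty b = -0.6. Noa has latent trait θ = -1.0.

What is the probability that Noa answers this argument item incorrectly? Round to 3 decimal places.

P(θ) = 1 / (1 + exp(−D·a(θ − b)))
Exponent: 1.7 × 0.77 × (-1.0 − (-0.6)) = -0.5236
1/(1 + e^{0.5236}) = 0.3720
P = 0.3720
P(incorrect) = 1 − 0.3720 = 0.6280

0.628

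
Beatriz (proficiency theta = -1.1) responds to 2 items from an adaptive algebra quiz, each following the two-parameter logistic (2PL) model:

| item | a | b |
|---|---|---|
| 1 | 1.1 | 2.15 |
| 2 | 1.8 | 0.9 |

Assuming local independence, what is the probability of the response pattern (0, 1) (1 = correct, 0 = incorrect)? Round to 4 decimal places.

0.0259

P(theta) = 1 / (1 + exp(−a(theta − b)))
P_1 = 1/(1+e^{3.5750}) = 0.0273
P_2 = 1/(1+e^{3.6000}) = 0.0266
L = (1−P_1) × P_2 = 0.9727 × 0.0266 = 0.02587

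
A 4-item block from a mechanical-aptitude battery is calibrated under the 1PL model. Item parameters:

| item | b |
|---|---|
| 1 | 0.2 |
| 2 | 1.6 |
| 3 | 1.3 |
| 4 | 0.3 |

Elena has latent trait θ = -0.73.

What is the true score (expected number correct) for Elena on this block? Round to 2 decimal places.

0.75

P(θ) = 1 / (1 + exp(−(θ − b)))
P_1 = 1/(1+e^{0.9300}) = 0.2829
P_2 = 1/(1+e^{2.3300}) = 0.0887
P_3 = 1/(1+e^{2.0300}) = 0.1161
P_4 = 1/(1+e^{1.0300}) = 0.2631
E[score] = 0.2829 + 0.0887 + 0.1161 + 0.2631 = 0.7508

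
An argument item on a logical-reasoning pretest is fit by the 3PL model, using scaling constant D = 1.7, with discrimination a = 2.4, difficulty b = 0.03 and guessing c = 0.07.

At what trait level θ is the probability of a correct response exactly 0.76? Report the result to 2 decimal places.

P(θ) = c + (1 − c) · 1 / (1 + exp(−D·a(θ − b)))
Remove guessing floor: (0.76 − 0.07)/(1 − 0.07) = 0.7419
logit = ln(0.7419/0.2581) = 1.0561
θ = b + logit/(1.7·a) = 0.03 + 1.0561/4.0800 = 0.2888

0.29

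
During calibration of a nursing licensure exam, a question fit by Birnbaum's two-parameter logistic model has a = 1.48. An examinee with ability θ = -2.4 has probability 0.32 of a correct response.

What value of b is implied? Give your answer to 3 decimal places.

-1.891

P(θ) = 1 / (1 + exp(−a(θ − b)))
logit(0.32) = ln(0.32/0.68) = -0.7538
b = θ − logit/(a) = -2.4 − (-0.7538)/1.4800 = -1.8907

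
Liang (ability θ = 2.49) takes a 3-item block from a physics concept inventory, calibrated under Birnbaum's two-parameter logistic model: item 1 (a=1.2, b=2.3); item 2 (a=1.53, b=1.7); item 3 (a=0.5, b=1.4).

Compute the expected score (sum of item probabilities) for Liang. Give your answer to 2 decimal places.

1.96

P(θ) = 1 / (1 + exp(−a(θ − b)))
P_1 = 1/(1+e^{-0.2280}) = 0.5568
P_2 = 1/(1+e^{-1.2087}) = 0.7701
P_3 = 1/(1+e^{-0.5450}) = 0.6330
E[score] = 0.5568 + 0.7701 + 0.6330 = 1.9598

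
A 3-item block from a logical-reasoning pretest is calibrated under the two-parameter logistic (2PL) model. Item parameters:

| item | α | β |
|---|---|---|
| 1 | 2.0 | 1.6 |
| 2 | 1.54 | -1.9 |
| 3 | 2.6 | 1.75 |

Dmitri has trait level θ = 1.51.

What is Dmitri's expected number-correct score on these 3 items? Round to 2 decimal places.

P(θ) = 1 / (1 + exp(−α(θ − β)))
P_1 = 1/(1+e^{0.1800}) = 0.4551
P_2 = 1/(1+e^{-5.2514}) = 0.9948
P_3 = 1/(1+e^{0.6240}) = 0.3489
E[score] = 0.4551 + 0.9948 + 0.3489 = 1.7988

1.80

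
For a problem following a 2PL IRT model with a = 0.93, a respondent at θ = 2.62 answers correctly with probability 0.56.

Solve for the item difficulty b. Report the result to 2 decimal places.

P(θ) = 1 / (1 + exp(−a(θ − b)))
logit(0.56) = ln(0.56/0.44) = 0.2412
b = θ − logit/(a) = 2.62 − 0.2412/0.9300 = 2.3607

2.36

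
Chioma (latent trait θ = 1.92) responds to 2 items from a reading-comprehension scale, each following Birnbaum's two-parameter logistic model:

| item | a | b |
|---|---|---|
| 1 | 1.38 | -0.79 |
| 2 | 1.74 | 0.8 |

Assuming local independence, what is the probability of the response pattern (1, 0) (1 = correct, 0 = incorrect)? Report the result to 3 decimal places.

0.122

P(θ) = 1 / (1 + exp(−a(θ − b)))
P_1 = 1/(1+e^{-3.7398}) = 0.9768
P_2 = 1/(1+e^{-1.9488}) = 0.8753
L = P_1 × (1−P_2) = 0.9768 × 0.1247 = 0.12179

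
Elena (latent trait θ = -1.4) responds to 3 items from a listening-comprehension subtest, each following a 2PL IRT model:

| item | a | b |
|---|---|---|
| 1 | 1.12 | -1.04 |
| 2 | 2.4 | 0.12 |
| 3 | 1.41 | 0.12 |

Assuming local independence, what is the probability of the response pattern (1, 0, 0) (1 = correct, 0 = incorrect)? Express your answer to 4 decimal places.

0.3494

P(θ) = 1 / (1 + exp(−a(θ − b)))
P_1 = 1/(1+e^{0.4032}) = 0.4005
P_2 = 1/(1+e^{3.6480}) = 0.0254
P_3 = 1/(1+e^{2.1432}) = 0.1050
L = P_1 × (1−P_2) × (1−P_3) = 0.4005 × 0.9746 × 0.8950 = 0.34940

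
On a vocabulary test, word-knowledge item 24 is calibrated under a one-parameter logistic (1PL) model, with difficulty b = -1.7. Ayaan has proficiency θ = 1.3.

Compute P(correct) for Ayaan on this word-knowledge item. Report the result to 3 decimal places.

0.953

P(θ) = 1 / (1 + exp(−(θ − b)))
Exponent: (1.3 − (-1.7)) = 3.0000
1/(1 + e^{-3.0000}) = 0.9526
P = 0.9526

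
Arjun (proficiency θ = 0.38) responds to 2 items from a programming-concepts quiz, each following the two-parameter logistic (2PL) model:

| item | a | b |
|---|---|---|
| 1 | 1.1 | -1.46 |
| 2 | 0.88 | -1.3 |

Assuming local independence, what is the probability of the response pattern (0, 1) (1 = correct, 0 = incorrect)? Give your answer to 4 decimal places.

P(θ) = 1 / (1 + exp(−a(θ − b)))
P_1 = 1/(1+e^{-2.0240}) = 0.8833
P_2 = 1/(1+e^{-1.4784}) = 0.8143
L = (1−P_1) × P_2 = 0.1167 × 0.8143 = 0.09504

0.0950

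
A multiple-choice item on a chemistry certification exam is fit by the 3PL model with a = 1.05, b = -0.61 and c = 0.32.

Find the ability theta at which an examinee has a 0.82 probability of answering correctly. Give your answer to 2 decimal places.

0.36

P(theta) = c + (1 − c) · 1 / (1 + exp(−a(theta − b)))
Remove guessing floor: (0.82 − 0.32)/(1 − 0.32) = 0.7353
logit = ln(0.7353/0.2647) = 1.0217
theta = b + logit/(a) = -0.61 + 1.0217/1.0500 = 0.3630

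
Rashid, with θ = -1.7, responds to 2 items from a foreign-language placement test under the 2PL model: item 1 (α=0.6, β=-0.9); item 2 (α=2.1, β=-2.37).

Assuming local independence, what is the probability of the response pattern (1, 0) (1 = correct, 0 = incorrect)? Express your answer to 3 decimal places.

P(θ) = 1 / (1 + exp(−α(θ − β)))
P_1 = 1/(1+e^{0.4800}) = 0.3823
P_2 = 1/(1+e^{-1.4070}) = 0.8033
L = P_1 × (1−P_2) = 0.3823 × 0.1967 = 0.07519

0.075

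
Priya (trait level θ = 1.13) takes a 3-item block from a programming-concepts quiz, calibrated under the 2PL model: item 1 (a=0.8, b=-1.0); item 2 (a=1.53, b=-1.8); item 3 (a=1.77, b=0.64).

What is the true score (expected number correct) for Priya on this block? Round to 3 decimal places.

2.539

P(θ) = 1 / (1 + exp(−a(θ − b)))
P_1 = 1/(1+e^{-1.7040}) = 0.8461
P_2 = 1/(1+e^{-4.4829}) = 0.9888
P_3 = 1/(1+e^{-0.8673}) = 0.7042
E[score] = 0.8461 + 0.9888 + 0.7042 = 2.5391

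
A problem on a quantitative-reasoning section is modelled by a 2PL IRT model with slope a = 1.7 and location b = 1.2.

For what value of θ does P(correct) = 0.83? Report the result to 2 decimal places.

P(θ) = 1 / (1 + exp(−a(θ − b)))
logit = ln(0.8300/0.1700) = 1.5856
θ = b + logit/(a) = 1.2 + 1.5856/1.7000 = 2.1327

2.13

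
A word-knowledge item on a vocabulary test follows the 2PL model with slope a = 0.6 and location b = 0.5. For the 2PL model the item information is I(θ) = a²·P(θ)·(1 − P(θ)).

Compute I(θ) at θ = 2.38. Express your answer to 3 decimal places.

P = 1/(1+e^{-1.1280}) = 0.7555
P(1−P) = 0.7555 × 0.2445 = 0.1847
I = a² × P(1−P) = 0.6² × 0.1847 = 0.06650

0.067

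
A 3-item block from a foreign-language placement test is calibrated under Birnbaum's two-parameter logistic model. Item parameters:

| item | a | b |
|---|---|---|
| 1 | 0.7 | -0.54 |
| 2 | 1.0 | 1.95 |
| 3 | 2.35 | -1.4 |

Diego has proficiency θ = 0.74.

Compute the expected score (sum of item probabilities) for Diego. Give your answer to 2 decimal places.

P(θ) = 1 / (1 + exp(−a(θ − b)))
P_1 = 1/(1+e^{-0.8960}) = 0.7101
P_2 = 1/(1+e^{1.2100}) = 0.2297
P_3 = 1/(1+e^{-5.0290}) = 0.9935
E[score] = 0.7101 + 0.2297 + 0.9935 = 1.9333

1.93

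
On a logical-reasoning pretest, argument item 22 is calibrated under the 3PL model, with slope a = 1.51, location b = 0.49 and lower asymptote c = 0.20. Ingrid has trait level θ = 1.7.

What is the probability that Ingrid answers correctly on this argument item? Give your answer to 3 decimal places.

P(θ) = c + (1 − c) · 1 / (1 + exp(−a(θ − b)))
Exponent: 1.51 × (1.7 − 0.49) = 1.8271
1/(1 + e^{-1.8271}) = 0.8614
P = 0.20 + 0.80 × 0.8614 = 0.8891

0.889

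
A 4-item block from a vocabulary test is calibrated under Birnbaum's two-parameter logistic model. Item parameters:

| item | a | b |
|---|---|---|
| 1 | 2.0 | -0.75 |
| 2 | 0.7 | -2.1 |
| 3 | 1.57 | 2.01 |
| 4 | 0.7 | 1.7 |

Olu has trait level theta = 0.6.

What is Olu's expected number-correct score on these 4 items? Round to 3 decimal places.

P(theta) = 1 / (1 + exp(−a(theta − b)))
P_1 = 1/(1+e^{-2.7000}) = 0.9370
P_2 = 1/(1+e^{-1.8900}) = 0.8688
P_3 = 1/(1+e^{2.2137}) = 0.0985
P_4 = 1/(1+e^{0.7700}) = 0.3165
E[score] = 0.9370 + 0.8688 + 0.0985 + 0.3165 = 2.2208

2.221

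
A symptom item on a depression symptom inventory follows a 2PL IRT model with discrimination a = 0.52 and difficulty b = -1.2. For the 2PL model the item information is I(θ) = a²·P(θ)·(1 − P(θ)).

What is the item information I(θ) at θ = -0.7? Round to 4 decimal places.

P = 1/(1+e^{-0.2600}) = 0.5646
P(1−P) = 0.5646 × 0.4354 = 0.2458
I = a² × P(1−P) = 0.52² × 0.2458 = 0.06647

0.0665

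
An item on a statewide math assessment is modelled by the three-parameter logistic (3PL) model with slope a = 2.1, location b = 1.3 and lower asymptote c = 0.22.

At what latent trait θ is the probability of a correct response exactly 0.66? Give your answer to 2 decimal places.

P(θ) = c + (1 − c) · 1 / (1 + exp(−a(θ − b)))
Remove guessing floor: (0.66 − 0.22)/(1 − 0.22) = 0.5641
logit = ln(0.5641/0.4359) = 0.2578
θ = b + logit/(a) = 1.3 + 0.2578/2.1000 = 1.4228

1.42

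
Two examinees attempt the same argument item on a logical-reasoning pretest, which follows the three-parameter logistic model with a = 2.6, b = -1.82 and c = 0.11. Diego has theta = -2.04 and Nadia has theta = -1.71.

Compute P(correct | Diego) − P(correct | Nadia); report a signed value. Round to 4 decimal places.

P(theta) = c + (1 − c) · 1 / (1 + exp(−a(theta − b)))
P(Diego) = 0.4311  [exponent -0.5720]
P(Nadia) = 0.6182  [exponent 0.2860]
Difference = 0.4311 − 0.6182 = -0.1871

-0.1871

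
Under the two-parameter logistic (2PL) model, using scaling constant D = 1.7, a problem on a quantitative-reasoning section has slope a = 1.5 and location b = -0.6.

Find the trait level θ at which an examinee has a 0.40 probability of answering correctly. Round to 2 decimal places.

-0.76

P(θ) = 1 / (1 + exp(−D·a(θ − b)))
logit = ln(0.4000/0.6000) = -0.4055
θ = b + logit/(1.7·a) = -0.6 + (-0.4055)/2.5500 = -0.7590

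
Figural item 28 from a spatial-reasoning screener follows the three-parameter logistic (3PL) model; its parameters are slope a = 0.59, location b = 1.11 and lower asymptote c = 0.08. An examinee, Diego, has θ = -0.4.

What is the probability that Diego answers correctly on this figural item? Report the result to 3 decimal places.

0.348

P(θ) = c + (1 − c) · 1 / (1 + exp(−a(θ − b)))
Exponent: 0.59 × (-0.4 − 1.11) = -0.8909
1/(1 + e^{0.8909}) = 0.2909
P = 0.08 + 0.92 × 0.2909 = 0.3477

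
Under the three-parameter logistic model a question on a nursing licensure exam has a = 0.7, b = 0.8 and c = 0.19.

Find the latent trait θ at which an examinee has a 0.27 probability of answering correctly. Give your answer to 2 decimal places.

-2.36

P(θ) = c + (1 − c) · 1 / (1 + exp(−a(θ − b)))
Remove guessing floor: (0.27 − 0.19)/(1 − 0.19) = 0.0988
logit = ln(0.0988/0.9012) = -2.2110
θ = b + logit/(a) = 0.8 + (-2.2110)/0.7000 = -2.3586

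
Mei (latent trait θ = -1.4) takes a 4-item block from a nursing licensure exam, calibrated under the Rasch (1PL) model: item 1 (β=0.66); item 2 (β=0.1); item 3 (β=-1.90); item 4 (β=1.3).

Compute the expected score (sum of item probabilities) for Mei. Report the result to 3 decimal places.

P(θ) = 1 / (1 + exp(−(θ − β)))
P_1 = 1/(1+e^{2.0600}) = 0.1130
P_2 = 1/(1+e^{1.5000}) = 0.1824
P_3 = 1/(1+e^{-0.5000}) = 0.6225
P_4 = 1/(1+e^{2.7000}) = 0.0630
E[score] = 0.1130 + 0.1824 + 0.6225 + 0.0630 = 0.9809

0.981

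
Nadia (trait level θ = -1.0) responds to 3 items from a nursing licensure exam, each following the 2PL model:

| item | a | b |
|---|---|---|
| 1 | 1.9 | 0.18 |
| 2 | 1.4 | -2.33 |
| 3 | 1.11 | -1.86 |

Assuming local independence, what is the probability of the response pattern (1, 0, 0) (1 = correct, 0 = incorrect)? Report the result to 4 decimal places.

P(θ) = 1 / (1 + exp(−a(θ − b)))
P_1 = 1/(1+e^{2.2420}) = 0.0960
P_2 = 1/(1+e^{-1.8620}) = 0.8655
P_3 = 1/(1+e^{-0.9546}) = 0.7220
L = P_1 × (1−P_2) × (1−P_3) = 0.0960 × 0.1345 × 0.2780 = 0.00359

0.0036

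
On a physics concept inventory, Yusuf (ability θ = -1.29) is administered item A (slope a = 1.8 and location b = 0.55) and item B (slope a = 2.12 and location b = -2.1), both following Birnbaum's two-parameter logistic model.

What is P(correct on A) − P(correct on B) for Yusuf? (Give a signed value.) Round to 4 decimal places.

-0.8126

P(θ) = 1 / (1 + exp(−a(θ − b)))
P_A = 0.0352
P_B = 0.8478
P_A − P_B = -0.8126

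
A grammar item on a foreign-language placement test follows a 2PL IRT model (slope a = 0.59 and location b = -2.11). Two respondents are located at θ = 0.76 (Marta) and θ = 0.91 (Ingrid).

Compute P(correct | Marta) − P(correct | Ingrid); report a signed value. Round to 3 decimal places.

P(θ) = 1 / (1 + exp(−a(θ − b)))
P(Marta) = 0.8447  [exponent 1.6933]
P(Ingrid) = 0.8559  [exponent 1.7818]
Difference = 0.8447 − 0.8559 = -0.0113

-0.011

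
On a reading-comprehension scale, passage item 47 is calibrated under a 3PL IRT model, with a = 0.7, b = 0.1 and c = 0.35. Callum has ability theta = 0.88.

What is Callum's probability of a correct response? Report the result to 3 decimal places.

0.762

P(theta) = c + (1 − c) · 1 / (1 + exp(−a(theta − b)))
Exponent: 0.7 × (0.88 − 0.1) = 0.5460
1/(1 + e^{-0.5460}) = 0.6332
P = 0.35 + 0.65 × 0.6332 = 0.7616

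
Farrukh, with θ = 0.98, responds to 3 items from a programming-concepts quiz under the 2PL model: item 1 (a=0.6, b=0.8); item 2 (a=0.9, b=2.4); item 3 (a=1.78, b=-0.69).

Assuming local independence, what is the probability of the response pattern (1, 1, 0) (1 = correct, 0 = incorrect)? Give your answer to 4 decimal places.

0.0056

P(θ) = 1 / (1 + exp(−a(θ − b)))
P_1 = 1/(1+e^{-0.1080}) = 0.5270
P_2 = 1/(1+e^{1.2780}) = 0.2179
P_3 = 1/(1+e^{-2.9726}) = 0.9513
L = P_1 × P_2 × (1−P_3) = 0.5270 × 0.2179 × 0.0487 = 0.00559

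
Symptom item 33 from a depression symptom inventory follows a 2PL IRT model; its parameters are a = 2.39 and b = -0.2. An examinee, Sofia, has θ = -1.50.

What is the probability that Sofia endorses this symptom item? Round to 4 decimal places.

0.0428

P(θ) = 1 / (1 + exp(−a(θ − b)))
Exponent: 2.39 × (-1.50 − (-0.2)) = -3.1070
1/(1 + e^{3.1070}) = 0.0428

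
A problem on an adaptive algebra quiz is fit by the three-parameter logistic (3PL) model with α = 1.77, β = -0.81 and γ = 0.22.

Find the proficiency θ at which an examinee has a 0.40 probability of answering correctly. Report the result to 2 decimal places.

P(θ) = γ + (1 − γ) · 1 / (1 + exp(−α(θ − β)))
Remove guessing floor: (0.40 − 0.22)/(1 − 0.22) = 0.2308
logit = ln(0.2308/0.7692) = -1.2040
θ = β + logit/(α) = -0.81 + (-1.2040)/1.7700 = -1.4902

-1.49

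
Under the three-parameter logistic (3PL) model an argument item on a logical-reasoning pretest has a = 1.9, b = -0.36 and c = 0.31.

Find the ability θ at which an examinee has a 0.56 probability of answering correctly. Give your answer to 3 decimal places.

-0.658

P(θ) = c + (1 − c) · 1 / (1 + exp(−a(θ − b)))
Remove guessing floor: (0.56 − 0.31)/(1 − 0.31) = 0.3623
logit = ln(0.3623/0.6377) = -0.5653
θ = b + logit/(a) = -0.36 + (-0.5653)/1.9000 = -0.6575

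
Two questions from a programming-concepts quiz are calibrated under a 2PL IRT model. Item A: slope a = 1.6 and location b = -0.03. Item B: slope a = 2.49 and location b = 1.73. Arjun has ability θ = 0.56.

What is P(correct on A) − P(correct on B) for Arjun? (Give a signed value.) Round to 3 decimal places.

0.668

P(θ) = 1 / (1 + exp(−a(θ − b)))
P_A = 0.7199
P_B = 0.0515
P_A − P_B = 0.6684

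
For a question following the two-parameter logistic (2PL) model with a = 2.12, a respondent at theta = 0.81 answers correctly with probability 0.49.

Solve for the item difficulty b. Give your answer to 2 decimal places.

P(theta) = 1 / (1 + exp(−a(theta − b)))
logit(0.49) = ln(0.49/0.51) = -0.0400
b = theta − logit/(a) = 0.81 − (-0.0400)/2.1200 = 0.8289

0.83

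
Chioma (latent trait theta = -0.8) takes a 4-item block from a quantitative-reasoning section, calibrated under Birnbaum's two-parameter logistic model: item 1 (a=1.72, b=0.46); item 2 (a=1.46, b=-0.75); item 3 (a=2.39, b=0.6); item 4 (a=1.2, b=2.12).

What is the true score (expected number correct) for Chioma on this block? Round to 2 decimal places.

0.65

P(theta) = 1 / (1 + exp(−a(theta − b)))
P_1 = 1/(1+e^{2.1672}) = 0.1027
P_2 = 1/(1+e^{0.0730}) = 0.4818
P_3 = 1/(1+e^{3.3460}) = 0.0340
P_4 = 1/(1+e^{3.5040}) = 0.0292
E[score] = 0.1027 + 0.4818 + 0.0340 + 0.0292 = 0.6477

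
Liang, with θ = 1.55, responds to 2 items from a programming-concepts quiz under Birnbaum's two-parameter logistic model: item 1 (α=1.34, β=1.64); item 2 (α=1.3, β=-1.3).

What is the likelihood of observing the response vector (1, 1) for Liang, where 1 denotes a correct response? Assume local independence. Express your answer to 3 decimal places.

P(θ) = 1 / (1 + exp(−α(θ − β)))
P_1 = 1/(1+e^{0.1206}) = 0.4699
P_2 = 1/(1+e^{-3.7050}) = 0.9760
L = P_1 × P_2 = 0.4699 × 0.9760 = 0.45860

0.459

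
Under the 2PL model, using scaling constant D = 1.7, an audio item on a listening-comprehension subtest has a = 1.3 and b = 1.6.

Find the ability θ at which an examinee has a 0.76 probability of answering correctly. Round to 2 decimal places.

P(θ) = 1 / (1 + exp(−D·a(θ − b)))
logit = ln(0.7600/0.2400) = 1.1527
θ = b + logit/(1.7·a) = 1.6 + 1.1527/2.2100 = 2.1216

2.12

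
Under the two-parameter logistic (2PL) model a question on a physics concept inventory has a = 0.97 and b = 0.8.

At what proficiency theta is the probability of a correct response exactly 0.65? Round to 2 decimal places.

P(theta) = 1 / (1 + exp(−a(theta − b)))
logit = ln(0.6500/0.3500) = 0.6190
theta = b + logit/(a) = 0.8 + 0.6190/0.9700 = 1.4382

1.44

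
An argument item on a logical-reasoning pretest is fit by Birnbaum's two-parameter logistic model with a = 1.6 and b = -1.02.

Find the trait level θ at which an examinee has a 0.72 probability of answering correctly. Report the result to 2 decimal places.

-0.43

P(θ) = 1 / (1 + exp(−a(θ − b)))
logit = ln(0.7200/0.2800) = 0.9445
θ = b + logit/(a) = -1.02 + 0.9445/1.6000 = -0.4297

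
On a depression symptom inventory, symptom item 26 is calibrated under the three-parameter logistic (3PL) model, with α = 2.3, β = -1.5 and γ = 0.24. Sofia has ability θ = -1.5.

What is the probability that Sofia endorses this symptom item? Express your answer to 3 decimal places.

0.620

P(θ) = γ + (1 − γ) · 1 / (1 + exp(−α(θ − β)))
Exponent: 2.3 × (-1.5 − (-1.5)) = 0.0000
1/(1 + e^{0.0000}) = 0.5000
P = 0.24 + 0.76 × 0.5000 = 0.6200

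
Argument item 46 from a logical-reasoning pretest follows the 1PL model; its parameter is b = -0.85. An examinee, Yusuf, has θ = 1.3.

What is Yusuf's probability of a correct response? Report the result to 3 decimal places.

P(θ) = 1 / (1 + exp(−(θ − b)))
Exponent: (1.3 − (-0.85)) = 2.1500
1/(1 + e^{-2.1500}) = 0.8957
P = 0.8957

0.896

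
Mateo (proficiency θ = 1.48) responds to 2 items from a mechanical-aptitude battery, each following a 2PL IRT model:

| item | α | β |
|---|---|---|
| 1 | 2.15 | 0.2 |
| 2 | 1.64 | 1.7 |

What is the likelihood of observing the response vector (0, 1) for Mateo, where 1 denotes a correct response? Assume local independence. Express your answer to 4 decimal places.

P(θ) = 1 / (1 + exp(−α(θ − β)))
P_1 = 1/(1+e^{-2.7520}) = 0.9400
P_2 = 1/(1+e^{0.3608}) = 0.4108
L = (1−P_1) × P_2 = 0.0600 × 0.4108 = 0.02464

0.0246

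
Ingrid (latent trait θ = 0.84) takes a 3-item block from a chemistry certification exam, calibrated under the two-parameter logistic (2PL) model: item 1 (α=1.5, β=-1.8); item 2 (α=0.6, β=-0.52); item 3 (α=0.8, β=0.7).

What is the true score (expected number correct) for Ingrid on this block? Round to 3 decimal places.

2.203

P(θ) = 1 / (1 + exp(−α(θ − β)))
P_1 = 1/(1+e^{-3.9600}) = 0.9813
P_2 = 1/(1+e^{-0.8160}) = 0.6934
P_3 = 1/(1+e^{-0.1120}) = 0.5280
E[score] = 0.9813 + 0.6934 + 0.5280 = 2.2027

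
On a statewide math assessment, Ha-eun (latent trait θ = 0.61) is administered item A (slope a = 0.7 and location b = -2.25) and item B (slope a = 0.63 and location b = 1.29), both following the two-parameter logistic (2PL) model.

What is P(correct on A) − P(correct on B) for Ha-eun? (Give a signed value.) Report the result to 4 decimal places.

P(θ) = 1 / (1 + exp(−a(θ − b)))
P_A = 0.8810
P_B = 0.3945
P_A − P_B = 0.4865

0.4865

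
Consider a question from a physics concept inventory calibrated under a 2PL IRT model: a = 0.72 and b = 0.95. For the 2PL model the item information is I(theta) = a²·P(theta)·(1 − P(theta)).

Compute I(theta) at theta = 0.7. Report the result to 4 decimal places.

P = 1/(1+e^{0.1800}) = 0.4551
P(1−P) = 0.4551 × 0.5449 = 0.2480
I = a² × P(1−P) = 0.72² × 0.2480 = 0.12856

0.1286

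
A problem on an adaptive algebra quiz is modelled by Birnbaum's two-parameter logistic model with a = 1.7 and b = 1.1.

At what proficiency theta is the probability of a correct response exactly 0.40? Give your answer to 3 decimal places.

P(theta) = 1 / (1 + exp(−a(theta − b)))
logit = ln(0.4000/0.6000) = -0.4055
theta = b + logit/(a) = 1.1 + (-0.4055)/1.7000 = 0.8615

0.861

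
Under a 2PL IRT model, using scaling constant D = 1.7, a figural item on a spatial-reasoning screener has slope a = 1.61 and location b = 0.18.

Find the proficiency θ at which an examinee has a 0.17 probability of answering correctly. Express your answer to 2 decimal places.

-0.40

P(θ) = 1 / (1 + exp(−D·a(θ − b)))
logit = ln(0.1700/0.8300) = -1.5856
θ = b + logit/(1.7·a) = 0.18 + (-1.5856)/2.7370 = -0.3993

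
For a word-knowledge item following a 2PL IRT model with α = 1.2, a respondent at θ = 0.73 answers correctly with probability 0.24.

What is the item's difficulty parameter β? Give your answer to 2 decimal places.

P(θ) = 1 / (1 + exp(−α(θ − β)))
logit(0.24) = ln(0.24/0.76) = -1.1527
β = θ − logit/(α) = 0.73 − (-1.1527)/1.2000 = 1.6906

1.69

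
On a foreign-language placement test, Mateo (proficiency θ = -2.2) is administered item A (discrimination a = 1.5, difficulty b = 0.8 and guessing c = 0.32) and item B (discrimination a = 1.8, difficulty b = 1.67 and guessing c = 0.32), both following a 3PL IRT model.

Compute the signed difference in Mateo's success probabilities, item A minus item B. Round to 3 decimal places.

0.007

P(θ) = c + (1 − c) · 1 / (1 + exp(−a(θ − b)))
P_A = 0.3275
P_B = 0.3206
P_A − P_B = 0.0068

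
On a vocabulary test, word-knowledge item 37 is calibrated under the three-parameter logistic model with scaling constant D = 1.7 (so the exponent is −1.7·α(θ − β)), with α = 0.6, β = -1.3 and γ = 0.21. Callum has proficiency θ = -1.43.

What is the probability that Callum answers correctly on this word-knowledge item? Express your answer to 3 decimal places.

P(θ) = γ + (1 − γ) · 1 / (1 + exp(−D·α(θ − β)))
Exponent: 1.7 × 0.6 × (-1.43 − (-1.3)) = -0.1326
1/(1 + e^{0.1326}) = 0.4669
P = 0.21 + 0.79 × 0.4669 = 0.5788

0.579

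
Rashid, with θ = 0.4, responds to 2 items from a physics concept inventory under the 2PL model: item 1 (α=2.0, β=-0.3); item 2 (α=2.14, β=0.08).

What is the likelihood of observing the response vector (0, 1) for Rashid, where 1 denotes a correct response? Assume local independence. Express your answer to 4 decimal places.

0.1315

P(θ) = 1 / (1 + exp(−α(θ − β)))
P_1 = 1/(1+e^{-1.4000}) = 0.8022
P_2 = 1/(1+e^{-0.6848}) = 0.6648
L = (1−P_1) × P_2 = 0.1978 × 0.6648 = 0.13151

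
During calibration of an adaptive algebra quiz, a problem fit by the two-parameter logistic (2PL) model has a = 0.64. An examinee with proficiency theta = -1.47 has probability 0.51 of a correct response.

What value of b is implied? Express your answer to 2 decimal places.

-1.53

P(theta) = 1 / (1 + exp(−a(theta − b)))
logit(0.51) = ln(0.51/0.49) = 0.0400
b = theta − logit/(a) = -1.47 − 0.0400/0.6400 = -1.5325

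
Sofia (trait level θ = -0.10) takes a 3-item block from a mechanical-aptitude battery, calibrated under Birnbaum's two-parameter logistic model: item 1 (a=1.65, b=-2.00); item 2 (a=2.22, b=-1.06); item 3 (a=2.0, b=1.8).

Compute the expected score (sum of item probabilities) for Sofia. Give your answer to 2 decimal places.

1.87

P(θ) = 1 / (1 + exp(−a(θ − b)))
P_1 = 1/(1+e^{-3.1350}) = 0.9583
P_2 = 1/(1+e^{-2.1312}) = 0.8939
P_3 = 1/(1+e^{3.8000}) = 0.0219
E[score] = 0.9583 + 0.8939 + 0.0219 = 1.8741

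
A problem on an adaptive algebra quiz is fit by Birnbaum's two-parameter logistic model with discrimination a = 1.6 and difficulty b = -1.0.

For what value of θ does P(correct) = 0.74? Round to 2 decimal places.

-0.35

P(θ) = 1 / (1 + exp(−a(θ − b)))
logit = ln(0.7400/0.2600) = 1.0460
θ = b + logit/(a) = -1.0 + 1.0460/1.6000 = -0.3463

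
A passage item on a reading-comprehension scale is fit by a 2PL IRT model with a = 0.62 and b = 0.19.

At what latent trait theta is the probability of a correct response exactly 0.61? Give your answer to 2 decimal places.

0.91

P(theta) = 1 / (1 + exp(−a(theta − b)))
logit = ln(0.6100/0.3900) = 0.4473
theta = b + logit/(a) = 0.19 + 0.4473/0.6200 = 0.9115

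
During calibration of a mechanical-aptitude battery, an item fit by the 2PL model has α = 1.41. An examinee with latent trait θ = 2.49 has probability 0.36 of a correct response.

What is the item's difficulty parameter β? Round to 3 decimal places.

2.898

P(θ) = 1 / (1 + exp(−α(θ − β)))
logit(0.36) = ln(0.36/0.64) = -0.5754
β = θ − logit/(α) = 2.49 − (-0.5754)/1.4100 = 2.8981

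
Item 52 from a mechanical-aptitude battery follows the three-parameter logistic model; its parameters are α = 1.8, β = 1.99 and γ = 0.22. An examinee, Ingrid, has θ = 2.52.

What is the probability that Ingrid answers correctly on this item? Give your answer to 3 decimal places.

P(θ) = γ + (1 − γ) · 1 / (1 + exp(−α(θ − β)))
Exponent: 1.8 × (2.52 − 1.99) = 0.9540
1/(1 + e^{-0.9540}) = 0.7219
P = 0.22 + 0.78 × 0.7219 = 0.7831

0.783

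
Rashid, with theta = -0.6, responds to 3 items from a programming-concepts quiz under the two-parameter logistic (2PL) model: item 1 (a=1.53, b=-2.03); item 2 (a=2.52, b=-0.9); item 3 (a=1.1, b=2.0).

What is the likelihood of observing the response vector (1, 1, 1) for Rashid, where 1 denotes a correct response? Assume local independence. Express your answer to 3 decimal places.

0.033

P(theta) = 1 / (1 + exp(−a(theta − b)))
P_1 = 1/(1+e^{-2.1879}) = 0.8992
P_2 = 1/(1+e^{-0.7560}) = 0.6805
P_3 = 1/(1+e^{2.8600}) = 0.0542
L = P_1 × P_2 × P_3 = 0.8992 × 0.6805 × 0.0542 = 0.03314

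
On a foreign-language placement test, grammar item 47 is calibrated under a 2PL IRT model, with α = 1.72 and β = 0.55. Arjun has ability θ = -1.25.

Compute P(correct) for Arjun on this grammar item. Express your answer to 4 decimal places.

P(θ) = 1 / (1 + exp(−α(θ − β)))
Exponent: 1.72 × (-1.25 − 0.55) = -3.0960
1/(1 + e^{3.0960}) = 0.0433

0.0433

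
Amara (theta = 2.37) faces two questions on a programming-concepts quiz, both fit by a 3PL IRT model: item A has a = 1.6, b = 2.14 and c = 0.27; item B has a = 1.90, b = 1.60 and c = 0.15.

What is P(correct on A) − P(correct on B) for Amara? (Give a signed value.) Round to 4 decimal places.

P(theta) = c + (1 − c) · 1 / (1 + exp(−a(theta − b)))
P_A = 0.7014
P_B = 0.8402
P_A − P_B = -0.1388

-0.1388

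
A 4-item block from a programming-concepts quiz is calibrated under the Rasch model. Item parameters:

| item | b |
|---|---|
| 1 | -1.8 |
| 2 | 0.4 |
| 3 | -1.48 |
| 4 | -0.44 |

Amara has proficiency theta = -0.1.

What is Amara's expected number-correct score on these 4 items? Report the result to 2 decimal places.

P(theta) = 1 / (1 + exp(−(theta − b)))
P_1 = 1/(1+e^{-1.7000}) = 0.8455
P_2 = 1/(1+e^{0.5000}) = 0.3775
P_3 = 1/(1+e^{-1.3800}) = 0.7990
P_4 = 1/(1+e^{-0.3400}) = 0.5842
E[score] = 0.8455 + 0.3775 + 0.7990 + 0.5842 = 2.6063

2.61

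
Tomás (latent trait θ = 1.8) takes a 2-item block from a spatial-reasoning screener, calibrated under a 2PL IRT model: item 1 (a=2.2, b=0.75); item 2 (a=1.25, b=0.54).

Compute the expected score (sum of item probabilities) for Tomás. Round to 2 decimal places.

1.74

P(θ) = 1 / (1 + exp(−a(θ − b)))
P_1 = 1/(1+e^{-2.3100}) = 0.9097
P_2 = 1/(1+e^{-1.5750}) = 0.8285
E[score] = 0.9097 + 0.8285 = 1.7382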